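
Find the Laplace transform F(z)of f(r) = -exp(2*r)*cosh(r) (2 - z)/((z - 2)^2 - 1)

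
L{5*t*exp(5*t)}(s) 5/(s - 5)^2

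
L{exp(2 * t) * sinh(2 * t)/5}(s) 2/(5 * s * (s - 4))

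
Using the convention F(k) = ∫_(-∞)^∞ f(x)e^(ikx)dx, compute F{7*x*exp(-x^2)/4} 7*I*sqrt(pi)*k*exp(-k^2/4)/8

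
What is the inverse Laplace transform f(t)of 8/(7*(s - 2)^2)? 8*t*exp(2*t)/7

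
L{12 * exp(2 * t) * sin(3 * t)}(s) 36/((s - 2)^2 + 9)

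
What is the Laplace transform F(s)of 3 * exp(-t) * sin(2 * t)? 6/((s + 1)^2 + 4)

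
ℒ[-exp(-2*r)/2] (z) -1/(2*z + 4)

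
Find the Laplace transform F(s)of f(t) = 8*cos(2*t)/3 8*s/(3*(s^2+4))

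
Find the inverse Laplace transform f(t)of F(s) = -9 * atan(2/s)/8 -9 * sin(2 * t)/(8 * t)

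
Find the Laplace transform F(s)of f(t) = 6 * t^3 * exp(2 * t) 36/(s - 2)^4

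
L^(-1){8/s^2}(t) 8*t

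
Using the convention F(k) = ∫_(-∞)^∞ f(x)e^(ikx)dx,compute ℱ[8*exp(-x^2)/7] 8*sqrt(pi)*exp(-k^2/4)/7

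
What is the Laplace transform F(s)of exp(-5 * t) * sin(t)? 1/((s + 5)^2 + 1)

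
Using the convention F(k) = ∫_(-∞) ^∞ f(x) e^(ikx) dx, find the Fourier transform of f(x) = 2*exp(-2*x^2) sqrt(2)*sqrt(pi)*exp(-k^2/8) 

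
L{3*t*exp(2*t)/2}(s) 3/(2*(s - 2)^2)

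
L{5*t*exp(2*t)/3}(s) 5/(3*(s - 2)^2)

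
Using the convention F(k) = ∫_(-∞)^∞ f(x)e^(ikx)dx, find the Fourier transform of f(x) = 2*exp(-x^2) 2*sqrt(pi)*exp(-k^2/4)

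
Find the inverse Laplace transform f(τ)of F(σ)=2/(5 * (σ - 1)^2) 2 * τ * exp(τ)/5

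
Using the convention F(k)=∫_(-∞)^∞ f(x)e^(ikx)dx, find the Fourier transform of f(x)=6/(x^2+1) 6 * pi * exp(-Abs(k))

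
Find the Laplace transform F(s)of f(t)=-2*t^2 -4/s^3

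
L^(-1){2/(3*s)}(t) 2/3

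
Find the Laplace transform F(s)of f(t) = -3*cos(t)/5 -3*s/(5*s^2 + 5)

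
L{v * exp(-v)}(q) (q + 1)^(-2)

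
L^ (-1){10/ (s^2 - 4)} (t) 5 * sinh (2 * t)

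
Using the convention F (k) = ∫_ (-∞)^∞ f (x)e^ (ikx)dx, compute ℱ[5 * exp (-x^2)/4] 5 * sqrt (pi) * exp (-k^2/4)/4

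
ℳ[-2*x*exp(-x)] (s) -2*gamma(s + 1)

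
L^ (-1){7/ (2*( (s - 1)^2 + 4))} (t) 7*exp (t)*sin (2*t)/4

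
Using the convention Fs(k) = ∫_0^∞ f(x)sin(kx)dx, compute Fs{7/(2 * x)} 7 * pi/4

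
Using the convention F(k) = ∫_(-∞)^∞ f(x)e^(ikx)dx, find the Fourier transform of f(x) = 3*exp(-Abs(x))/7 6/(7*(k^2 + 1))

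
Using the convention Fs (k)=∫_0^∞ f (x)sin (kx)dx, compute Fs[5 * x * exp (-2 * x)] 20 * k/ (k^2 + 4)^2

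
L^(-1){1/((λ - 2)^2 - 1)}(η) exp(2 * η) * sinh(η)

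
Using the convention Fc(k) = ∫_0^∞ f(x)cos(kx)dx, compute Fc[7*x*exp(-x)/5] 7*(1 - k^2)/(5*(k^2 + 1)^2)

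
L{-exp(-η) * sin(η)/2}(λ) -1/(2 * (λ + 1)^2 + 2)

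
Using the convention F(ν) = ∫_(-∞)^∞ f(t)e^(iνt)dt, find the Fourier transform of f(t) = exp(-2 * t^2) sqrt(2) * sqrt(pi) * exp(-ν^2/8)/2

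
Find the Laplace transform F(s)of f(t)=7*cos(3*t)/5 7*s/(5*(s^2 + 9))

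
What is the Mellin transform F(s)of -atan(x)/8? pi * sec(pi * s/2)/(16 * s)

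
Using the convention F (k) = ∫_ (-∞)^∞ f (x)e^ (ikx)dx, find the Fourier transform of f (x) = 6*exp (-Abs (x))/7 12/ (7*(k^2 + 1))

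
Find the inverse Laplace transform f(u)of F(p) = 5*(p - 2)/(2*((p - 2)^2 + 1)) 5*exp(2*u)*cos(u)/2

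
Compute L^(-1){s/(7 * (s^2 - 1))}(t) cosh(t)/7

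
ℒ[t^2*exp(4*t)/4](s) 1/(2*(s - 4)^3)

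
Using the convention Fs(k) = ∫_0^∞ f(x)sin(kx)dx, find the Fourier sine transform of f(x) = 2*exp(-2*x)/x 2*atan(k/2)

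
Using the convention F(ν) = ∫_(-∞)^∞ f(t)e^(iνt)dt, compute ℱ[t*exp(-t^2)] I*sqrt(pi)*ν*exp(-ν^2/4)/2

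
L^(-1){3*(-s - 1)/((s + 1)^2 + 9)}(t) -3*exp(-t)*cos(3*t)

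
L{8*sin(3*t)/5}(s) 24/(5*(s^2 + 9))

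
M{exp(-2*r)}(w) gamma(w)/2^w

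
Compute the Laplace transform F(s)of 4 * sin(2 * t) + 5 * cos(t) 5 * s/(s^2 + 1) + 8/(s^2 + 4)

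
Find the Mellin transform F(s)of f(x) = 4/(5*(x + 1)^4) 2*gamma(s)*gamma(4 - s)/15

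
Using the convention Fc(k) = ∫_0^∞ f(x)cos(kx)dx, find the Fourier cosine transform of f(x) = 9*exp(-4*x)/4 9/(k^2 + 16)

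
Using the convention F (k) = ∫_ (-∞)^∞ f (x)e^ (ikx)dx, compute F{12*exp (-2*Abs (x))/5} 48/ (5*(k^2 + 4))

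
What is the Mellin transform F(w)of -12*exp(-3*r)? -12*gamma(w)/3^w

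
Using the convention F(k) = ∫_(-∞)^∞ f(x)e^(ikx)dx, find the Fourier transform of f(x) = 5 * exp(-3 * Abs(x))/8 15/(4 * (k^2 + 9))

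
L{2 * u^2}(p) 4/p^3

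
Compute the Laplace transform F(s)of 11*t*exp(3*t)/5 11/(5*(s - 3)^2)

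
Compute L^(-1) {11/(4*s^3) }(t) 11*t^2/8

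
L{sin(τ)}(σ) 1/(σ^2 + 1)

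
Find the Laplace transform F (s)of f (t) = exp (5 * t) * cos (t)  (s - 5)/ ( (s - 5)^2 + 1)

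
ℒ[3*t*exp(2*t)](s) 3/(s - 2)^2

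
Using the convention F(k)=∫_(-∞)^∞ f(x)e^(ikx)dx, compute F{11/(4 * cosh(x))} 11 * pi/(4 * cosh(pi * k/2))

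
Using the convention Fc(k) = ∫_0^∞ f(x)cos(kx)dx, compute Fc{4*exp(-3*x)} 12/(k^2 + 9)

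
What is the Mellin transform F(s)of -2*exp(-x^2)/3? -gamma(s/2)/3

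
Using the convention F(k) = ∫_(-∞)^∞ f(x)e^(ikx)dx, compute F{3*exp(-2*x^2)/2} 3*sqrt(2)*sqrt(pi)*exp(-k^2/8)/4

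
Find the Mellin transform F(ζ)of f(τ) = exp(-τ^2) gamma(ζ/2)/2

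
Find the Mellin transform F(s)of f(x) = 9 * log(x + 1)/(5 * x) -9 * pi * csc(pi * s)/(5 * s - 5)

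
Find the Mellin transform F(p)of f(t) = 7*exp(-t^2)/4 7*gamma(p/2)/8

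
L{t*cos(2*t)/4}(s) (s^2 - 4)/(4*(s^2+4)^2)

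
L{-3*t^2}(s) -6/s^3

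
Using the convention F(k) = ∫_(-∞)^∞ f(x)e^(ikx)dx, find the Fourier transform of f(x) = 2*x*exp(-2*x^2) sqrt(2)*I*sqrt(pi)*k*exp(-k^2/8)/4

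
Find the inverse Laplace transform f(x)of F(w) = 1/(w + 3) exp(-3 * x)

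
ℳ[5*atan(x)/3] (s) -5*pi*sec(pi*s/2)/(6*s)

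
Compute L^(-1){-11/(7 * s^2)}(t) -11 * t/7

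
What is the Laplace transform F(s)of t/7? 1/(7*s^2)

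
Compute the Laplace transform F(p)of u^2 2/p^3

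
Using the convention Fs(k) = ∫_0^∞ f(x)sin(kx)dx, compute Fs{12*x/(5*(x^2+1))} 6*pi*exp(-k)/5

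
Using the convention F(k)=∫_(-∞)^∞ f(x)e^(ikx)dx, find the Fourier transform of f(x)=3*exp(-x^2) 3*sqrt(pi)*exp(-k^2/4)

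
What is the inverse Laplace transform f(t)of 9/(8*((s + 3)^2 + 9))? 3*exp(-3*t)*sin(3*t)/8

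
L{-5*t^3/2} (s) -15/s^4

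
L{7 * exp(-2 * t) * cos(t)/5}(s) 7 * (s + 2)/(5 * ((s + 2)^2 + 1))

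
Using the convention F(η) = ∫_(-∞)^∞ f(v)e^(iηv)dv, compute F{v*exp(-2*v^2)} sqrt(2)*I*sqrt(pi)*η*exp(-η^2/8)/8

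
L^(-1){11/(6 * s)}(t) 11/6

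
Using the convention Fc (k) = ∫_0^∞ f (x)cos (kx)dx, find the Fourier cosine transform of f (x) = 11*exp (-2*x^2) 11*sqrt (2)*sqrt (pi)*exp (-k^2/8)/4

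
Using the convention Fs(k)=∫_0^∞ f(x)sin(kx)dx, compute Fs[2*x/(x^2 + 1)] pi*exp(-k)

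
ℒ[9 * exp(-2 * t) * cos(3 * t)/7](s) 9 * (s + 2)/(7 * ((s + 2)^2 + 9))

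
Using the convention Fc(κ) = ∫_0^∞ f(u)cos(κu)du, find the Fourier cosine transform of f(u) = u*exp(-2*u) (4 - κ^2)/(κ^2 + 4)^2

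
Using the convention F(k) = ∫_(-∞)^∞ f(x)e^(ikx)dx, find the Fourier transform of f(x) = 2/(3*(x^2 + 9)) 2*pi*exp(-3*Abs(k))/9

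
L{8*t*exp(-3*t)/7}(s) 8/(7*(s + 3)^2)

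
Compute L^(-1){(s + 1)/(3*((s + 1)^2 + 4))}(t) exp(-t)*cos(2*t)/3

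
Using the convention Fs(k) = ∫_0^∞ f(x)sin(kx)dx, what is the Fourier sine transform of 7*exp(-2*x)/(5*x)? 7*atan(k/2)/5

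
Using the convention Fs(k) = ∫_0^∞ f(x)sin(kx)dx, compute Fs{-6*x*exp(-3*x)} -36*k/(k^2 + 9)^2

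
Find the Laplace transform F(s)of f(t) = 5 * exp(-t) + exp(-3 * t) 5/(s + 1) + 1/(s + 3)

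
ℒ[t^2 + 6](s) 6/s + 2/s^3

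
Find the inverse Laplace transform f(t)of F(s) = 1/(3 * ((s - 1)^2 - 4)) exp(t) * sinh(2 * t)/6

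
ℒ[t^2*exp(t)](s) 2/(s - 1)^3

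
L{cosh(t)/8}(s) s/(8 * (s^2 - 1))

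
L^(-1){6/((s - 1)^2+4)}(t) 3 * exp(t) * sin(2 * t)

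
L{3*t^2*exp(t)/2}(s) 3/(s - 1)^3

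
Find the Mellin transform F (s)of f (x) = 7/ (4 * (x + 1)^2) -7 * pi * (s - 1)/ (4 * sin (pi * s))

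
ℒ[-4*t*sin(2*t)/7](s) -16*s/(7*(s^2 + 4)^2)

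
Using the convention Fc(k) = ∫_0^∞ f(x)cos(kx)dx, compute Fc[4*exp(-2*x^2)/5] sqrt(2)*sqrt(pi)*exp(-k^2/8)/5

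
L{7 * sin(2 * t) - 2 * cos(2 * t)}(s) 14/(s^2 + 4) - 2 * s/(s^2 + 4)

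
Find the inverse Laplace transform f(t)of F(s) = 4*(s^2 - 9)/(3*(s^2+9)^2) 4*t*cos(3*t)/3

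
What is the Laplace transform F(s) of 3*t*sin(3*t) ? 18*s/(s^2 + 9) ^2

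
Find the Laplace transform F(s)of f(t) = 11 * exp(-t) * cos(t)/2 11 * (s + 1)/(2 * ((s + 1)^2 + 1))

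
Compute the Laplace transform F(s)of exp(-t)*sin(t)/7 1/(7*((s+1)^2+1))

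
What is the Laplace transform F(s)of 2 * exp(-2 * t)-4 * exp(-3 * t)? 2/(s + 2)-4/(s + 3)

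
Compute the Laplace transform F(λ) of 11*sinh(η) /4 11/(4*(λ^2 - 1) ) 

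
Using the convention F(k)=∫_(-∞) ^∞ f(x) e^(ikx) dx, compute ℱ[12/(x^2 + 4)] 6 * pi * exp(-2 * Abs(k) ) 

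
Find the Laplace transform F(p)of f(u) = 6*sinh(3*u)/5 18/(5*(p^2-9))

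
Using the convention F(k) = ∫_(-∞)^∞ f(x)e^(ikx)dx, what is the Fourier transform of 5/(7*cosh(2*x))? 5*pi/(14*cosh(pi*k/4))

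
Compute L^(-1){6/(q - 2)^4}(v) v^3 * exp(2 * v)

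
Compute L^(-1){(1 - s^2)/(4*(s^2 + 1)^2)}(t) -t*cos(t)/4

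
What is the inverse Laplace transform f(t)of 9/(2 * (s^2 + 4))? 9 * sin(2 * t)/4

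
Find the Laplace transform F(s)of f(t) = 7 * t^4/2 84/s^5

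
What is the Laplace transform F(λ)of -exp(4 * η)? -1/(λ - 4)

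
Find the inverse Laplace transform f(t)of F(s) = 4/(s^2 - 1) 4*sinh(t)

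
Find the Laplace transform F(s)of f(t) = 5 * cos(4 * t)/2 5 * s/(2 * (s^2 + 16))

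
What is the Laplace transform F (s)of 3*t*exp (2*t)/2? 3/ (2*(s - 2)^2)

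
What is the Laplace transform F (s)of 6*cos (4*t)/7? 6*s/ (7*(s^2 + 16))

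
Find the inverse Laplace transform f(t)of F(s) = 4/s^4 2*t^3/3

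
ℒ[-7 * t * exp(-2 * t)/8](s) -7/(8 * (s + 2)^2)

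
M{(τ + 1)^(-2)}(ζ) (-pi * ζ + pi)/sin(pi * ζ)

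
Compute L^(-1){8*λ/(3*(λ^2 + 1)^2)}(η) 4*η*sin(η)/3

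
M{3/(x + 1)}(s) 3 * pi * csc(pi * s)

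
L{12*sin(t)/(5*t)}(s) 12*atan(1/s)/5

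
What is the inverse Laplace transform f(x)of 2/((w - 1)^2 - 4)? exp(x)*sinh(2*x)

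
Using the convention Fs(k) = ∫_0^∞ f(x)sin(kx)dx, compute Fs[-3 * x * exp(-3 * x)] -18 * k/(k^2 + 9)^2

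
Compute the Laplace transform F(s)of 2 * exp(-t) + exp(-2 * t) 1/(s + 2) + 2/(s + 1)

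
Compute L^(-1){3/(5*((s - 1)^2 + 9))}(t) exp(t)*sin(3*t)/5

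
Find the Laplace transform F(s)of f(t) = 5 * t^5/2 300/s^6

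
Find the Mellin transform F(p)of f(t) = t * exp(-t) gamma(p+1)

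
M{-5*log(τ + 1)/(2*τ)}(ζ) 5*pi*csc(pi*ζ)/(2*(ζ - 1))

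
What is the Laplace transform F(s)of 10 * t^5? 1200/s^6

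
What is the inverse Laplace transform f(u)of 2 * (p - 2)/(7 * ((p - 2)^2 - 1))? 2 * exp(2 * u) * cosh(u)/7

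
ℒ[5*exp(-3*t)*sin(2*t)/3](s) 10/(3*((s + 3)^2 + 4))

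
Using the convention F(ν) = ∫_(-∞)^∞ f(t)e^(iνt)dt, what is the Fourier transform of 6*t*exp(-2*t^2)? 3*sqrt(2)*I*sqrt(pi)*ν*exp(-ν^2/8)/4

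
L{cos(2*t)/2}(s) s/(2*(s^2 + 4))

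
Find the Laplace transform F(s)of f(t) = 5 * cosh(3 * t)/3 5 * s/(3 * (s^2 - 9))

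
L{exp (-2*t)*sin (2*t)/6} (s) 1/ (3*( (s + 2)^2 + 4))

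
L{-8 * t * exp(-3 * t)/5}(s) -8/(5 * (s + 3)^2)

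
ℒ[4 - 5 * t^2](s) 4/s - 10/s^3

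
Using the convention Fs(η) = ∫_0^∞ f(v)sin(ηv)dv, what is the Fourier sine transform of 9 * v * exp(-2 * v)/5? 36 * η/(5 * (η^2 + 4)^2)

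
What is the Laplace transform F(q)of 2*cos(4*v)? 2*q/(q^2 + 16)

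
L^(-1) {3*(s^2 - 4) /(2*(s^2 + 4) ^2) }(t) 3*t*cos(2*t) /2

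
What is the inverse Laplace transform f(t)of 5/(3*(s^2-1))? 5*sinh(t)/3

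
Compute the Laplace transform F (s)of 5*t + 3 3/s + 5/s^2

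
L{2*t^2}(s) 4/s^3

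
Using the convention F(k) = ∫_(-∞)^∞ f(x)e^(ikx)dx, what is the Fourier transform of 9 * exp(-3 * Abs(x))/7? 54/(7 * (k^2 + 9))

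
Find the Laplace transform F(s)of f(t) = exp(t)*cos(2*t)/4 (s - 1)/(4*((s - 1)^2+4))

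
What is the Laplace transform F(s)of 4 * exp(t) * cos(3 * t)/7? 4 * (s - 1)/(7 * ((s - 1)^2 + 9))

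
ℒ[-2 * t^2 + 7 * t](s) 7/s^2 - 4/s^3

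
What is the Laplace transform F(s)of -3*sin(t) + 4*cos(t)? 4*s/(s^2 + 1) - 3/(s^2 + 1)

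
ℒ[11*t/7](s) 11/(7*s^2)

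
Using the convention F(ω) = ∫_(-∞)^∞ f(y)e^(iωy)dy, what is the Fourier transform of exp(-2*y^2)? sqrt(2)*sqrt(pi)*exp(-ω^2/8)/2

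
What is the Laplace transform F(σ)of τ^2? 2/σ^3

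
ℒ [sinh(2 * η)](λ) 2/(λ^2 - 4) 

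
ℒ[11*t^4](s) 264/s^5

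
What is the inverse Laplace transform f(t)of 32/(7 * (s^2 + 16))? 8 * sin(4 * t)/7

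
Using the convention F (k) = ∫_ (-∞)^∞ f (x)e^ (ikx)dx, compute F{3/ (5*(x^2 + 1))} 3*pi*exp (-Abs (k))/5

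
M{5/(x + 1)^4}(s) 5*gamma(s)*gamma(4 - s)/6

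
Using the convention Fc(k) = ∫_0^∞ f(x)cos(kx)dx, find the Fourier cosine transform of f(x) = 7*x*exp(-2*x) 7*(4 - k^2)/(k^2+4)^2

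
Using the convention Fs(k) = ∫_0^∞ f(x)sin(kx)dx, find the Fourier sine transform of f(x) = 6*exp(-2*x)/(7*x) 6*atan(k/2)/7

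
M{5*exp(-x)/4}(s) 5*gamma(s)/4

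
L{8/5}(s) 8/(5*s) 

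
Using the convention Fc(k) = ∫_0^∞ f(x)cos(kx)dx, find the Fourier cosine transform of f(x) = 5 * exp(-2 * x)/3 10/(3 * (k^2 + 4))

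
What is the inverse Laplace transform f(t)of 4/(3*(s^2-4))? 2*sinh(2*t)/3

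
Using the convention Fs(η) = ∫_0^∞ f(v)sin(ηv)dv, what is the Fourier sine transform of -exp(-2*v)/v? -atan(η/2)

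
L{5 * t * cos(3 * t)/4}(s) 5 * (s^2 - 9)/(4 * (s^2+9)^2)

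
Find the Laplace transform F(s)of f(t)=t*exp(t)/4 1/(4*(s - 1)^2)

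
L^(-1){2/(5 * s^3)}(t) t^2/5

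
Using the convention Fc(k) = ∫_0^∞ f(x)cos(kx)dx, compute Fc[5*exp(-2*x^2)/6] 5*sqrt(2)*sqrt(pi)*exp(-k^2/8)/24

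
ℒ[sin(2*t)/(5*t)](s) atan(2/s)/5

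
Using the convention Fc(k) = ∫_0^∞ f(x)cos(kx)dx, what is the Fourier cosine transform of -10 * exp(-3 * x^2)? -5 * sqrt(3) * sqrt(pi) * exp(-k^2/12)/3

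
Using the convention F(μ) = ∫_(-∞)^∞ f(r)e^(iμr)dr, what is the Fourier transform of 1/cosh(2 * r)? pi/(2 * cosh(pi * μ/4))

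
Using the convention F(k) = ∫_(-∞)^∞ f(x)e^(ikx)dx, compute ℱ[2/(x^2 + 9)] 2 * pi * exp(-3 * Abs(k))/3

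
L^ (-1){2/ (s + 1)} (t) 2*exp (-t)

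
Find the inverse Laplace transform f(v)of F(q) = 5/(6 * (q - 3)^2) 5 * v * exp(3 * v)/6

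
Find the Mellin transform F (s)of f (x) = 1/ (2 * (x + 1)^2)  (-pi * s + pi)/ (2 * sin (pi * s))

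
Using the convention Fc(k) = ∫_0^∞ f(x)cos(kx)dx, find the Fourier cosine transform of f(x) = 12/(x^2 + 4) 3*pi*exp(-2*k)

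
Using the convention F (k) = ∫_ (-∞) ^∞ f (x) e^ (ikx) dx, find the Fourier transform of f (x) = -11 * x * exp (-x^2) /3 -11 * I * sqrt (pi) * k * exp (-k^2/4) /6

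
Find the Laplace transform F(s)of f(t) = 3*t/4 3/(4*s^2)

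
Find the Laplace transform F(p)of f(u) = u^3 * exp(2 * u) 6/(p - 2)^4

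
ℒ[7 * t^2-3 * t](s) 14/s^3-3/s^2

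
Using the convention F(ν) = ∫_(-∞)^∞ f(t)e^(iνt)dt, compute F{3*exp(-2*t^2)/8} 3*sqrt(2)*sqrt(pi)*exp(-ν^2/8)/16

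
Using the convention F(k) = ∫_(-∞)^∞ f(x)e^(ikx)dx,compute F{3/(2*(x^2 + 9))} pi*exp(-3*Abs(k))/2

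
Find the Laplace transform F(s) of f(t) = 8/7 8/(7 * s) 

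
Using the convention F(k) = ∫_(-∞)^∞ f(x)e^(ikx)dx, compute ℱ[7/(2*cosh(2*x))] 7*pi/(4*cosh(pi*k/4))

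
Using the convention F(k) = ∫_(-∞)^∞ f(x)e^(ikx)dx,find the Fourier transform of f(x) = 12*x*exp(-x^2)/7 6*I*sqrt(pi)*k*exp(-k^2/4)/7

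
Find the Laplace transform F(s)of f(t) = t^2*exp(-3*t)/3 2/(3*(s + 3)^3)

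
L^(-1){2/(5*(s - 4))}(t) 2*exp(4*t)/5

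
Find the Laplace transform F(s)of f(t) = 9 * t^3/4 27/(2 * s^4)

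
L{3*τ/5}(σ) 3/(5*σ^2)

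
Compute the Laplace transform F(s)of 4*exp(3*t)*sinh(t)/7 4/(7*((s - 3)^2 - 1))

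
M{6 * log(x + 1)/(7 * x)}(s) -6 * pi * csc(pi * s)/(7 * s - 7)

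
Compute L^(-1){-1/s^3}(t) -t^2/2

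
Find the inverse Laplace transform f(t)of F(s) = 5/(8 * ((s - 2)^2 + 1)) 5 * exp(2 * t) * sin(t)/8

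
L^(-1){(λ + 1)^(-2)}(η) η * exp(-η)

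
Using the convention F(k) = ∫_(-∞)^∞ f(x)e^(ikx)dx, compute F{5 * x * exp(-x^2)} 5 * I * sqrt(pi) * k * exp(-k^2/4)/2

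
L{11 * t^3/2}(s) 33/s^4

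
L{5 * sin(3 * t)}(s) 15/(s^2+9)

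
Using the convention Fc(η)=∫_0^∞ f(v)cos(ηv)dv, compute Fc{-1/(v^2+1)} -pi*exp(-η)/2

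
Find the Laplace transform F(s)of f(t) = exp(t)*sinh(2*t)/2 1/((s - 1)^2 - 4)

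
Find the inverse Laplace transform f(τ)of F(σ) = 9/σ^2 9*τ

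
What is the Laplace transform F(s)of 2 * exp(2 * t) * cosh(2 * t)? 2 * (s - 2)/(s * (s - 4))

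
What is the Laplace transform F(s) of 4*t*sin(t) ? 8*s/(s^2+1) ^2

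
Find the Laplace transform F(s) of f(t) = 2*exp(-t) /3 2/(3*(s + 1) ) 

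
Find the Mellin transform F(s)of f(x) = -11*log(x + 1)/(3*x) 11*pi*csc(pi*s)/(3*(s - 1))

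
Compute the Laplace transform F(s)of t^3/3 2/s^4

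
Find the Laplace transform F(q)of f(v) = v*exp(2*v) (q - 2)^(-2)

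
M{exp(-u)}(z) gamma(z)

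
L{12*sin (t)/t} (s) 12*atan (1/s)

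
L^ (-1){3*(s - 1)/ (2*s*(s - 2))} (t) 3*exp (t)*cosh (t)/2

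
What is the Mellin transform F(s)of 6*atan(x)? -3*pi*sec(pi*s/2)/s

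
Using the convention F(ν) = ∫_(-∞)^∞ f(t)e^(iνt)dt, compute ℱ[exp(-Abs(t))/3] 2/(3 * (ν^2 + 1))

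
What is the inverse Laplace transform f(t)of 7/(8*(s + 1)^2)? 7*t*exp(-t)/8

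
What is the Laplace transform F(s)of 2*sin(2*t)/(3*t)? 2*atan(2/s)/3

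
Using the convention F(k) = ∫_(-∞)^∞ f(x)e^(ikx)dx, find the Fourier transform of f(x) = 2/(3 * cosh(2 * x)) pi/(3 * cosh(pi * k/4))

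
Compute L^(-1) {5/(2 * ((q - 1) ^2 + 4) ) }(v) 5 * exp(v) * sin(2 * v) /4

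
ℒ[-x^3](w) -6/w^4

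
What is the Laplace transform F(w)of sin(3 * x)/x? atan(3/w)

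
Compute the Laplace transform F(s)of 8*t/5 8/(5*s^2)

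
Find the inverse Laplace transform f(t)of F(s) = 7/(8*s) 7/8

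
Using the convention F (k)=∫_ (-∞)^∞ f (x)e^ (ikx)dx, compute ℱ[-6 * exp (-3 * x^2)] -2 * sqrt (3) * sqrt (pi) * exp (-k^2/12)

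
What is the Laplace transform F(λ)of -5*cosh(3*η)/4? -5*λ/(4*λ^2 - 36)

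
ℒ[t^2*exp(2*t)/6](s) 1/(3*(s - 2)^3)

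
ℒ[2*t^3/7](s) 12/(7*s^4)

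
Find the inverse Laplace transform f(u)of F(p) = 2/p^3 u^2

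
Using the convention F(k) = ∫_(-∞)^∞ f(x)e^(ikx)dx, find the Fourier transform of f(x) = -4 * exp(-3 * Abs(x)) -24/(k^2 + 9)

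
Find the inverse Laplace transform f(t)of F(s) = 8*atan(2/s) 8*sin(2*t)/t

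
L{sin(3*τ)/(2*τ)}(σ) atan(3/σ)/2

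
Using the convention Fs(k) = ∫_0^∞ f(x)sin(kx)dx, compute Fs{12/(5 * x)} 6 * pi/5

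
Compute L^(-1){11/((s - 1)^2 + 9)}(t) 11*exp(t)*sin(3*t)/3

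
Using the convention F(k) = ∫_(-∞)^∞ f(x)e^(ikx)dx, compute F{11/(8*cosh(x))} 11*pi/(8*cosh(pi*k/2))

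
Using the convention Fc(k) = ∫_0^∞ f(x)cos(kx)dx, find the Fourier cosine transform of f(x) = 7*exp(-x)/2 7/(2*(k^2+1))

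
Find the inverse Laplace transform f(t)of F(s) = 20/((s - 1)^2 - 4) 10*exp(t)*sinh(2*t)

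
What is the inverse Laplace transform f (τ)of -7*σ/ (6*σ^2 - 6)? -7*cosh (τ)/6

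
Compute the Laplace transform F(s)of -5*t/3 -5/(3*s^2)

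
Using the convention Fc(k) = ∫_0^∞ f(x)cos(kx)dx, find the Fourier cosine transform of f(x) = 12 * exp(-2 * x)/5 24/(5 * (k^2+4))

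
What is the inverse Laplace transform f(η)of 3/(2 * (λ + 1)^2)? 3 * η * exp(-η)/2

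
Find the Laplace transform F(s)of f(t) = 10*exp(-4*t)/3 10/(3*(s + 4))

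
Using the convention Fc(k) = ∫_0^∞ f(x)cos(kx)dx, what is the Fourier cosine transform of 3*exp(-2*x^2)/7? 3*sqrt(2)*sqrt(pi)*exp(-k^2/8)/28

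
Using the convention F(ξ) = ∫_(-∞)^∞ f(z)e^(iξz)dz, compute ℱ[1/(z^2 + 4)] pi*exp(-2*Abs(ξ))/2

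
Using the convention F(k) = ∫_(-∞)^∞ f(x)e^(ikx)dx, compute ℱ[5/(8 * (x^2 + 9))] 5 * pi * exp(-3 * Abs(k))/24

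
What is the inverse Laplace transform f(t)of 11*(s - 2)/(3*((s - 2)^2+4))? 11*exp(2*t)*cos(2*t)/3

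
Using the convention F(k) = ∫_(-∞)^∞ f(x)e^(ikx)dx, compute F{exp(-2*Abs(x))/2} 2/(k^2 + 4)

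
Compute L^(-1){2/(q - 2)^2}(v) 2 * v * exp(2 * v)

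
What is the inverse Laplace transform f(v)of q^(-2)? v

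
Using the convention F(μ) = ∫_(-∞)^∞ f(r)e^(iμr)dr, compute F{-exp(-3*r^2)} -sqrt(3)*sqrt(pi)*exp(-μ^2/12)/3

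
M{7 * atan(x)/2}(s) -7 * pi * sec(pi * s/2)/(4 * s)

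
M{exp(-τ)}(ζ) gamma(ζ)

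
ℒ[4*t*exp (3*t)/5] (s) 4/ (5*(s - 3)^2)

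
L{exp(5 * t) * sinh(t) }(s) 1/((s - 5) ^2 - 1) 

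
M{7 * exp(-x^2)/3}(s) 7 * gamma(s/2)/6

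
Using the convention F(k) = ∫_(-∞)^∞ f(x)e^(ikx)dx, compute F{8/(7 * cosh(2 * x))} 4 * pi/(7 * cosh(pi * k/4))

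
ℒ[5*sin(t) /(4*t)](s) 5*atan(1/s) /4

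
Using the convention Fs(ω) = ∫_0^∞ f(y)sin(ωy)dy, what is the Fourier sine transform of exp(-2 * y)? ω/(ω^2+4)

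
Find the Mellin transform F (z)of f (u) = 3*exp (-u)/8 3*gamma (z)/8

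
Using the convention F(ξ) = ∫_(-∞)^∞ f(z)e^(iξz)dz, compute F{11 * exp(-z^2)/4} 11 * sqrt(pi) * exp(-ξ^2/4)/4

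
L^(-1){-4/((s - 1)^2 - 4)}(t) -2*exp(t)*sinh(2*t)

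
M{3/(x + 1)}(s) 3*pi*csc(pi*s)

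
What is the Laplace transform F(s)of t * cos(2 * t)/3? (s^2-4)/(3 * (s^2 + 4)^2)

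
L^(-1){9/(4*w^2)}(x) 9*x/4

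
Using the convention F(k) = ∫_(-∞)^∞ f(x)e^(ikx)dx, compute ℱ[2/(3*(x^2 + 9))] 2*pi*exp(-3*Abs(k))/9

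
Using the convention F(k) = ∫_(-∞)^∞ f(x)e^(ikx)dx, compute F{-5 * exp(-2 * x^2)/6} -5 * sqrt(2) * sqrt(pi) * exp(-k^2/8)/12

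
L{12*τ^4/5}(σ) 288/(5*σ^5)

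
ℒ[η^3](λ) 6/λ^4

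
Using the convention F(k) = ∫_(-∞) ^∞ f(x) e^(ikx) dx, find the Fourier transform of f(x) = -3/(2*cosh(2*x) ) -3*pi/(4*cosh(pi*k/4) ) 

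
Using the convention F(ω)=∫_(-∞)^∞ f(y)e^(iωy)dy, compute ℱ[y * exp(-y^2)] I * sqrt(pi) * ω * exp(-ω^2/4)/2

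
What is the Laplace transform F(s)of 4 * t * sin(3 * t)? 24 * s/(s^2 + 9)^2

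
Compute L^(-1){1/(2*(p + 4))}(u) exp(-4*u)/2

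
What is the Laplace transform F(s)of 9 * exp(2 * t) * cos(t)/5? 9 * (s - 2)/(5 * ((s - 2)^2 + 1))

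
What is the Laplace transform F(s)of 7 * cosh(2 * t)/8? 7 * s/(8 * (s^2 - 4))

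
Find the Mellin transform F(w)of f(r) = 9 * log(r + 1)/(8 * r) -9 * pi * csc(pi * w)/(8 * w - 8)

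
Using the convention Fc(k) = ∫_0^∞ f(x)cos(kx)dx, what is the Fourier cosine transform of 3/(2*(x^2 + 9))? pi*exp(-3*k)/4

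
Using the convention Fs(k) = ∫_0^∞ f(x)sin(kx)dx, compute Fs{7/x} 7*pi/2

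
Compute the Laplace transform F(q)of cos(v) q/(q^2 + 1)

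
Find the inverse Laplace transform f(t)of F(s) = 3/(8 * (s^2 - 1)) 3 * sinh(t)/8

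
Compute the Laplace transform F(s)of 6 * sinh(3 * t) 18/(s^2 - 9)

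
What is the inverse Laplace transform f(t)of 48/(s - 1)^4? 8*t^3*exp(t)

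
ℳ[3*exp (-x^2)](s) 3*gamma (s/2)/2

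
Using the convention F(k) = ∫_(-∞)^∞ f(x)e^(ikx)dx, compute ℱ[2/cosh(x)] 2*pi/cosh(pi*k/2)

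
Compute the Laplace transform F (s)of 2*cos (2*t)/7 2*s/ (7*(s^2 + 4))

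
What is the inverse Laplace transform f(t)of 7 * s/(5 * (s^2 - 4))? 7 * cosh(2 * t)/5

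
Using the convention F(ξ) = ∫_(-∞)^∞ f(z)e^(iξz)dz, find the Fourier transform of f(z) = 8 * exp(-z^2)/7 8 * sqrt(pi) * exp(-ξ^2/4)/7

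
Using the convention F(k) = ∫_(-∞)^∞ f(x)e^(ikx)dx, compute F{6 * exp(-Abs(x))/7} 12/(7 * (k^2+1))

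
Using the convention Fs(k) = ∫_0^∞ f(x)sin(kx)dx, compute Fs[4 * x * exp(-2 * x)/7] 16 * k/(7 * (k^2 + 4)^2)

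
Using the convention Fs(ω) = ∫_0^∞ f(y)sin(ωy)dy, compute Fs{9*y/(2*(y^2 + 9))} 9*pi*exp(-3*ω)/4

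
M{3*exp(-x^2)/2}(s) 3*gamma(s/2)/4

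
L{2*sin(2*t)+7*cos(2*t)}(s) 7*s/(s^2+4)+4/(s^2+4)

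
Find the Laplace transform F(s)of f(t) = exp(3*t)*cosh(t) (s - 3)/((s - 3)^2 - 1)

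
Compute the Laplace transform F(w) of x w^(-2) 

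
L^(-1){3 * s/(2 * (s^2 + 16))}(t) 3 * cos(4 * t)/2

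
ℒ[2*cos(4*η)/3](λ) 2*λ/(3*(λ^2 + 16))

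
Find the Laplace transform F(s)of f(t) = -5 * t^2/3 -10/(3 * s^3)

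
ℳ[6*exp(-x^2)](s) 3*gamma(s/2)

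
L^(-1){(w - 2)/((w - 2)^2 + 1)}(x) exp(2*x)*cos(x)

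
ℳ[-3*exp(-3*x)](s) -3^(1 - s)*gamma(s)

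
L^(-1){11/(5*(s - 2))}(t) 11*exp(2*t)/5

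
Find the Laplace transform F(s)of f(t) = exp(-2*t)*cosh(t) (s + 2)/((s + 2)^2 - 1)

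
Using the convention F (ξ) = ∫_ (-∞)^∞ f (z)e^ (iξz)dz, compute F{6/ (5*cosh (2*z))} 3*pi/ (5*cosh (pi*ξ/4))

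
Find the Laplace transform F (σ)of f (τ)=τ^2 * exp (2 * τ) 2/ (σ - 2)^3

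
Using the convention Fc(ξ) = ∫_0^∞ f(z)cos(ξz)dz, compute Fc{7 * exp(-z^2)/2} 7 * sqrt(pi) * exp(-ξ^2/4)/4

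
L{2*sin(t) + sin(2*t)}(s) 2/(s^2 + 4) + 2/(s^2 + 1)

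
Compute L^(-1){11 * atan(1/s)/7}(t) 11 * sin(t)/(7 * t)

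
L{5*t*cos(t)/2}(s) 5*(s^2-1)/(2*(s^2 + 1)^2)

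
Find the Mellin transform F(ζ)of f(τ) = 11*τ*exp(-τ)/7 11*gamma(ζ + 1)/7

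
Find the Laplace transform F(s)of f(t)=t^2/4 1/(2 * s^3)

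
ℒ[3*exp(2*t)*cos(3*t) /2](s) 3*(s - 2) /(2*((s - 2) ^2+9) ) 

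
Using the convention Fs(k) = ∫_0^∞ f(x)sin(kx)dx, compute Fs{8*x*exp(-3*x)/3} 16*k/(k^2+9)^2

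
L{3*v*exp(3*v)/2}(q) 3/(2*(q - 3)^2)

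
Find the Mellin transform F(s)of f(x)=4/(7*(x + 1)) 4*pi*csc(pi*s)/7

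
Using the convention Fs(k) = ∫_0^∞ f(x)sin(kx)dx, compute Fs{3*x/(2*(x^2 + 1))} 3*pi*exp(-k)/4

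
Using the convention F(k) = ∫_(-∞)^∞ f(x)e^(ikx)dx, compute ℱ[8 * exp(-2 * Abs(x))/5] 32/(5 * (k^2 + 4))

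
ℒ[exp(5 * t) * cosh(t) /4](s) (s - 5) /(4 * ((s - 5) ^2 - 1) ) 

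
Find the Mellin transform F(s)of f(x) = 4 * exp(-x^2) 2 * gamma(s/2)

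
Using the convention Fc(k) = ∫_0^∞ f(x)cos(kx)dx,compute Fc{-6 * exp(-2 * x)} -12/(k^2 + 4)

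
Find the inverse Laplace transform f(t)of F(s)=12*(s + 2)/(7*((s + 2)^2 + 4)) 12*exp(-2*t)*cos(2*t)/7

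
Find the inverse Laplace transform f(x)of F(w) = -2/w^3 -x^2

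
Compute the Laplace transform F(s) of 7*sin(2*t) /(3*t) 7*atan(2/s) /3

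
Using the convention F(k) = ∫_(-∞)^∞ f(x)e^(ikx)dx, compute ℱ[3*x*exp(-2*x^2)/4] 3*sqrt(2)*I*sqrt(pi)*k*exp(-k^2/8)/32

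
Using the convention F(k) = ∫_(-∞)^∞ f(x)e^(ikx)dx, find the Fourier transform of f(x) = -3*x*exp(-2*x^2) -3*sqrt(2)*I*sqrt(pi)*k*exp(-k^2/8)/8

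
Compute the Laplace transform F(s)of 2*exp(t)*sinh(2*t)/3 4/(3*((s - 1)^2 - 4))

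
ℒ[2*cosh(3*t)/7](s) 2*s/(7*(s^2 - 9))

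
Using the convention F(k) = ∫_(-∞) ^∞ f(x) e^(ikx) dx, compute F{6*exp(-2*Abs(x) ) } 24/(k^2 + 4) 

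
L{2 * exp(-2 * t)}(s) 2/(s + 2)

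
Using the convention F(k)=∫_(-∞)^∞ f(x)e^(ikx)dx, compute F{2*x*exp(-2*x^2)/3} sqrt(2)*I*sqrt(pi)*k*exp(-k^2/8)/12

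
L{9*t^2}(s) 18/s^3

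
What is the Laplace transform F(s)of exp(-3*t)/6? 1/(6*(s + 3))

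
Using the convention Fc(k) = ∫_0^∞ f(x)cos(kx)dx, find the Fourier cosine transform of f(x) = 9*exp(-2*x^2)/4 9*sqrt(2)*sqrt(pi)*exp(-k^2/8)/16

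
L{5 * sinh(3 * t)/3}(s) 5/(s^2 - 9)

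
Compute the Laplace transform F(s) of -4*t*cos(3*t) 4*(9 - s^2) /(s^2 + 9) ^2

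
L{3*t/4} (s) 3/ (4*s^2)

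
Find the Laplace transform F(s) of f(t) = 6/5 6/(5*s) 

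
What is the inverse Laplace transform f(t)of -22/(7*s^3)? -11*t^2/7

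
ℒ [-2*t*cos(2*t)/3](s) 2*(4 - s^2)/(3*(s^2 + 4)^2)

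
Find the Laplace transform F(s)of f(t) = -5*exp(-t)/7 -5/(7*s + 7)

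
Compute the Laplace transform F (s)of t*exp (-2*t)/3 1/ (3*(s + 2)^2)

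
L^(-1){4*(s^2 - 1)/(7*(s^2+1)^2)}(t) 4*t*cos(t)/7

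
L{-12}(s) -12/s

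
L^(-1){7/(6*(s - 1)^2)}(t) 7*t*exp(t)/6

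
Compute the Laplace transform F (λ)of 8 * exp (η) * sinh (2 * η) 16/ ( (λ - 1)^2 - 4)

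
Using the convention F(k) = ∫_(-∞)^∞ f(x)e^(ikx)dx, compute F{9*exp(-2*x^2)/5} 9*sqrt(2)*sqrt(pi)*exp(-k^2/8)/10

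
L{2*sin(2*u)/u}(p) 2*atan(2/p)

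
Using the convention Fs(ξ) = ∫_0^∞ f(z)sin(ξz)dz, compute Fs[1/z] pi/2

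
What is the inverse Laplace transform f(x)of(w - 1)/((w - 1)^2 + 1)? exp(x) * cos(x)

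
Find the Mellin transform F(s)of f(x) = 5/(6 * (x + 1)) 5 * pi * csc(pi * s)/6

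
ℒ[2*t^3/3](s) 4/s^4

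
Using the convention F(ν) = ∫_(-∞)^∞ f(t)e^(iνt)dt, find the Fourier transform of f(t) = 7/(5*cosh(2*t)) 7*pi/(10*cosh(pi*ν/4))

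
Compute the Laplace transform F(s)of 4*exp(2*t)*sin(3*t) 12/((s - 2)^2 + 9)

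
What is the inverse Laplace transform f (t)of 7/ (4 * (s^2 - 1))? 7 * sinh (t)/4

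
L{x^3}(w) 6/w^4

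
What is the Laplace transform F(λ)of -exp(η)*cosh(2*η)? (1 - λ)/((λ - 1)^2-4)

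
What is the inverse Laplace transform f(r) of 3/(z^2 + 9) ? sin(3 * r) 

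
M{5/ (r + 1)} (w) 5*pi*csc (pi*w)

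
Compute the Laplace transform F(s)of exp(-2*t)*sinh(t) 1/((s + 2)^2 - 1)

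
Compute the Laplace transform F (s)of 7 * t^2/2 7/s^3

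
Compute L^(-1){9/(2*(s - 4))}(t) 9*exp(4*t)/2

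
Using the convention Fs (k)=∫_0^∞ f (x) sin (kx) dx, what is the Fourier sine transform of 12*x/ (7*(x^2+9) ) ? 6*pi*exp (-3*k) /7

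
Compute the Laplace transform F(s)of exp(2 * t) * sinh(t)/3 1/(3 * ((s - 2)^2 - 1))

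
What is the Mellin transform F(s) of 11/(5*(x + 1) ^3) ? 11*pi*(s - 2)*(s - 1) /(10*sin(pi*s) ) 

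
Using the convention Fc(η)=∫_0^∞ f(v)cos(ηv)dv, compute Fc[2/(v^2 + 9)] pi * exp(-3 * η)/3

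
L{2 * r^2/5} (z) 4/ (5 * z^3)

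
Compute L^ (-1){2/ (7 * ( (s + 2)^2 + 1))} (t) 2 * exp (-2 * t) * sin (t)/7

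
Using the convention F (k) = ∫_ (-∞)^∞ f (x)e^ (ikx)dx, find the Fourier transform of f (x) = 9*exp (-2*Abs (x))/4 9/ (k^2 + 4)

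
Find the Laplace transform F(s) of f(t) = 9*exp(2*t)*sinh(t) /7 9/(7*((s - 2) ^2-1) ) 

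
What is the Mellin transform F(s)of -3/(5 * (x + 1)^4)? pi * (s - 3) * (s - 2) * (s - 1)/(10 * sin(pi * s))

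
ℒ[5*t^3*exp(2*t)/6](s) 5/(s - 2)^4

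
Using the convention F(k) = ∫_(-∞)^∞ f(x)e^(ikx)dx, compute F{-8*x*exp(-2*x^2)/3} -sqrt(2)*I*sqrt(pi)*k*exp(-k^2/8)/3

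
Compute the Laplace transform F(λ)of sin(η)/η atan(1/λ)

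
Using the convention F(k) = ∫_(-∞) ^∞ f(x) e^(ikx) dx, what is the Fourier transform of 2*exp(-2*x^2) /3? sqrt(2)*sqrt(pi)*exp(-k^2/8) /3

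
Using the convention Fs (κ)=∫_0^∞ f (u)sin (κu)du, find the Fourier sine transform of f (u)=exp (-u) κ/ (κ^2 + 1)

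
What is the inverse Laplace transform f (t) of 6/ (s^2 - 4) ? 3*sinh (2*t) 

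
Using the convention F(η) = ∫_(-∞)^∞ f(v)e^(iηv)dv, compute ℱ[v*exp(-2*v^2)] sqrt(2)*I*sqrt(pi)*η*exp(-η^2/8)/8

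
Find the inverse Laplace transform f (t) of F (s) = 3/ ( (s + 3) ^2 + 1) 3 * exp (-3 * t) * sin (t) 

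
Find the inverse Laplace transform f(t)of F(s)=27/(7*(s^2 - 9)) 9*sinh(3*t)/7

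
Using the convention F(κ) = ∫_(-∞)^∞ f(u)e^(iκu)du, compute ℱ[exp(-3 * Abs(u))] 6/(κ^2 + 9)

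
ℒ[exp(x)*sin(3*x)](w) 3/((w - 1)^2 + 9)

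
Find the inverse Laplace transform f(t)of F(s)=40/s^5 5*t^4/3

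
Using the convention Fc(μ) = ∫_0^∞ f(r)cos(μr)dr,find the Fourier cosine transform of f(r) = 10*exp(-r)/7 10/(7*(μ^2 + 1))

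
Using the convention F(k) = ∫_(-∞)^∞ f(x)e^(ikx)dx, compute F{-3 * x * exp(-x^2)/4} -3 * I * sqrt(pi) * k * exp(-k^2/4)/8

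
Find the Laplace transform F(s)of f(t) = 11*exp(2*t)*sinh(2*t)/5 22/(5*s*(s - 4))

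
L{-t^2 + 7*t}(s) 7/s^2 - 2/s^3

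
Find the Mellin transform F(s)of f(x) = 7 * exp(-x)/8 7 * gamma(s)/8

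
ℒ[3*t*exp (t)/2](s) 3/ (2*(s - 1)^2)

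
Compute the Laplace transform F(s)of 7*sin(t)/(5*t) 7*atan(1/s)/5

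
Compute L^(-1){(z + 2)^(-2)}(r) r * exp(-2 * r)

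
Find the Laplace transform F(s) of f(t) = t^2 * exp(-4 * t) 2/(s+4) ^3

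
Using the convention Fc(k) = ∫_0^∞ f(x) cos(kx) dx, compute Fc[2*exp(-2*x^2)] sqrt(2)*sqrt(pi)*exp(-k^2/8) /2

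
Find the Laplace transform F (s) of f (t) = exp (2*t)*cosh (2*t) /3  (s - 2) / (3*s*(s - 4) ) 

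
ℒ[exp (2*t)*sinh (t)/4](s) 1/ (4*( (s - 2)^2 - 1))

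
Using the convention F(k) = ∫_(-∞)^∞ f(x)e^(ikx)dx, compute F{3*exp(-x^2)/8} 3*sqrt(pi)*exp(-k^2/4)/8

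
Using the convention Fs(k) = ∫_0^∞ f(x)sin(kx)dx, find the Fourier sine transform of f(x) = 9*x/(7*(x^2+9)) 9*pi*exp(-3*k)/14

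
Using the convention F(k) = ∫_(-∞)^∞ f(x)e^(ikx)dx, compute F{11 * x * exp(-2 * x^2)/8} 11 * sqrt(2) * I * sqrt(pi) * k * exp(-k^2/8)/64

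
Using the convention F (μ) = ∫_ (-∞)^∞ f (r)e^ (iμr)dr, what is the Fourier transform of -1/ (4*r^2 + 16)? -pi*exp (-2*Abs (μ))/8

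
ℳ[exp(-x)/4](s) gamma(s)/4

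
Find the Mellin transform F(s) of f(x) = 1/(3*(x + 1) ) pi*csc(pi*s) /3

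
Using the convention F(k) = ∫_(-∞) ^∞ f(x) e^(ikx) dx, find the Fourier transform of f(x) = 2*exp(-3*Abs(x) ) 12/(k^2 + 9) 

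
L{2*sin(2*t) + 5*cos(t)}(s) 4/(s^2 + 4) + 5*s/(s^2 + 1)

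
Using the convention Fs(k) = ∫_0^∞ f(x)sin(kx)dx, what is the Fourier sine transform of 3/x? 3 * pi/2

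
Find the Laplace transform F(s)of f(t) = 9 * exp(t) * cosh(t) 9 * (s - 1)/(s * (s - 2))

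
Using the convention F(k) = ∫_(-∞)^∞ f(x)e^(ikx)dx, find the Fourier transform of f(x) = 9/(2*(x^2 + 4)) 9*pi*exp(-2*Abs(k))/4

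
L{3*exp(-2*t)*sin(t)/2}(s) 3/(2*((s+2)^2+1))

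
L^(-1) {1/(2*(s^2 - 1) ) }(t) sinh(t) /2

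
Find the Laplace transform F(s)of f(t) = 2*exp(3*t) 2/(s - 3)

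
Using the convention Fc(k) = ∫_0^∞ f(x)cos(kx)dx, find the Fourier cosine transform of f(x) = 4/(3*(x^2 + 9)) 2*pi*exp(-3*k)/9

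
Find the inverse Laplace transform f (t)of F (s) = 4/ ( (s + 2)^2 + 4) 2 * exp (-2 * t) * sin (2 * t)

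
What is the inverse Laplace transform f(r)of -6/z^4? -r^3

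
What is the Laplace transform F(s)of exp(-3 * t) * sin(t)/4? 1/(4 * ((s + 3)^2 + 1))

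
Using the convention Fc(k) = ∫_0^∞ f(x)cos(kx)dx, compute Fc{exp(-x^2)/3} sqrt(pi) * exp(-k^2/4)/6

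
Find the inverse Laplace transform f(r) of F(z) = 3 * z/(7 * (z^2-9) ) 3 * cosh(3 * r) /7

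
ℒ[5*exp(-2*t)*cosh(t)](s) 5*(s+2)/((s+2)^2-1)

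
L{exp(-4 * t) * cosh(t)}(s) (s+4)/((s+4)^2 - 1)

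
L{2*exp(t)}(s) 2/(s - 1)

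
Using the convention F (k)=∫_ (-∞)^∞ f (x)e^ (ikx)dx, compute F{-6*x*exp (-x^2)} -3*I*sqrt (pi)*k*exp (-k^2/4)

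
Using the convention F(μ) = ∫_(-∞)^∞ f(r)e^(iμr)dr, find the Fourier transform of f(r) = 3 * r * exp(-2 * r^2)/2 3 * sqrt(2) * I * sqrt(pi) * μ * exp(-μ^2/8)/16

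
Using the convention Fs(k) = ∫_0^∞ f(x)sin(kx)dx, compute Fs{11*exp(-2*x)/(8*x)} 11*atan(k/2)/8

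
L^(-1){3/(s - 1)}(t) 3*exp(t)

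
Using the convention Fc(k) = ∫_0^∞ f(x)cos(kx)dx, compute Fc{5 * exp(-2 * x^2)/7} 5 * sqrt(2) * sqrt(pi) * exp(-k^2/8)/28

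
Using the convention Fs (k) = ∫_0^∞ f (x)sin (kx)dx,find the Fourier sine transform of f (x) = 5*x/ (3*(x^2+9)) 5*pi*exp (-3*k)/6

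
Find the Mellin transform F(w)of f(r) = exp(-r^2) gamma(w/2)/2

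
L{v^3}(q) 6/q^4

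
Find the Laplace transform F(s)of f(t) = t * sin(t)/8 s/(4 * (s^2 + 1)^2)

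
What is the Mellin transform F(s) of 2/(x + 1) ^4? gamma(s) * gamma(4 - s) /3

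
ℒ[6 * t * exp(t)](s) 6/(s - 1) ^2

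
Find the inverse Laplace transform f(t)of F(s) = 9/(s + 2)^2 9 * t * exp(-2 * t)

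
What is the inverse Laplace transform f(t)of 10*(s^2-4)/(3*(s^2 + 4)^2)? 10*t*cos(2*t)/3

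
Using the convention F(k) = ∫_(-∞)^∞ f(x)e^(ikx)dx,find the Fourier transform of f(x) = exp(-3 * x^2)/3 sqrt(3) * sqrt(pi) * exp(-k^2/12)/9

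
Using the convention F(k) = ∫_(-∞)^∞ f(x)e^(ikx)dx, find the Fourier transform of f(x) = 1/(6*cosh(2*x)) pi/(12*cosh(pi*k/4))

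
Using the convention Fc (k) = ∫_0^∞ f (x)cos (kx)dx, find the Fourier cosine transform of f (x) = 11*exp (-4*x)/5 44/ (5*(k^2 + 16))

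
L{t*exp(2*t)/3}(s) 1/(3*(s - 2)^2)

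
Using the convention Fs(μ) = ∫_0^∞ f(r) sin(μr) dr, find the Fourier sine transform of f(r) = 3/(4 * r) 3 * pi/8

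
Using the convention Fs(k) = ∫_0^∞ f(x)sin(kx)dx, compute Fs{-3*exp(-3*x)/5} -3*k/(5*k^2 + 45)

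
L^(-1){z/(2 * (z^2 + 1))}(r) cos(r)/2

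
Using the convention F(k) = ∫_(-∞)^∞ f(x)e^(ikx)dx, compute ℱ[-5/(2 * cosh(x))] -5 * pi/(2 * cosh(pi * k/2))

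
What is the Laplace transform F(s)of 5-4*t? 5/s - 4/s^2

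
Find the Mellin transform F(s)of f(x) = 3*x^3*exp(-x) 3*gamma(s + 3)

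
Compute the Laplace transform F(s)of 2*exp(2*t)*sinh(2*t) 4/(s*(s - 4))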